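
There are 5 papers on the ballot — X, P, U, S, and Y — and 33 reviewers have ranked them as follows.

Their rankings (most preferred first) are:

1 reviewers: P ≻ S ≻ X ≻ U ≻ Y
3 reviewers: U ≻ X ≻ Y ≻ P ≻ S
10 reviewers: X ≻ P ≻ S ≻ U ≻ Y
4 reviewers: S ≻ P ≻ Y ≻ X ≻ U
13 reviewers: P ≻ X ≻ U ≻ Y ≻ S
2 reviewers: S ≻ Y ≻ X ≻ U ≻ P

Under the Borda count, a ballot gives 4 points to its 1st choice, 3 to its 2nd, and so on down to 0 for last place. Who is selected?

Borda scores:
  X: 2 + 3·3 + 10·4 + 4·1 + 13·3 + 2·2 = 98
  P: 4 + 3·1 + 10·3 + 4·3 + 13·4 + 2·0 = 101
  U: 1 + 3·4 + 10·1 + 4·0 + 13·2 + 2·1 = 51
  S: 3 + 3·0 + 10·2 + 4·4 + 13·0 + 2·4 = 47
  Y: 0 + 3·2 + 10·0 + 4·2 + 13·1 + 2·3 = 33
P has the highest total.

P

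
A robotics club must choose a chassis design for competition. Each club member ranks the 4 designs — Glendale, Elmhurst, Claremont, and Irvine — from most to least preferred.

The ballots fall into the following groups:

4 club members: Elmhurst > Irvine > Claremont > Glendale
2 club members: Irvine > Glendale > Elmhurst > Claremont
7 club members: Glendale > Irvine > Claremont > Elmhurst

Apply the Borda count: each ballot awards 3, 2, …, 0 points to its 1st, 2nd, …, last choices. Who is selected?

Borda scores:
  Glendale: 4·0 + 2·2 + 7·3 = 25
  Elmhurst: 4·3 + 2·1 + 7·0 = 14
  Claremont: 4·1 + 2·0 + 7·1 = 11
  Irvine: 4·2 + 2·3 + 7·2 = 28
Irvine has the highest total.

Irvine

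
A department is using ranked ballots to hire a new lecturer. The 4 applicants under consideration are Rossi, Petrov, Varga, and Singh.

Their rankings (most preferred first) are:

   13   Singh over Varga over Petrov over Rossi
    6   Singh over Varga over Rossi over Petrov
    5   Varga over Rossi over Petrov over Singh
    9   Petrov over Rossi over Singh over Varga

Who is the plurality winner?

Singh

First-place vote totals:
  Rossi: 0
  Petrov: 9
  Varga: 5
  Singh: 19
Singh has the most first-place votes.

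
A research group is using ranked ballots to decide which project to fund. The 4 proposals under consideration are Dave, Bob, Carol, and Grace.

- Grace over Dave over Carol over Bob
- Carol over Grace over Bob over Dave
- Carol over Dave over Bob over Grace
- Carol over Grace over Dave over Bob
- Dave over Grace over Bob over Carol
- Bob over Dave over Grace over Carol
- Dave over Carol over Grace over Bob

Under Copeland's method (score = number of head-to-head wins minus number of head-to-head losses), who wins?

Pairwise results:
  Dave vs Bob: Dave wins 5–2.
  Dave vs Carol: Dave wins 4–3.
  Dave vs Grace: Dave wins 4–3.
  Bob vs Carol: Carol wins 5–2.
  Bob vs Grace: Grace wins 5–2.
  Carol vs Grace: Carol wins 4–3.
Copeland scores (wins − losses):
  Dave: 3 − 0 = 3
  Bob: 0 − 3 = -3
  Carol: 2 − 1 = 1
  Grace: 1 − 2 = -1
Dave has the best Copeland score.

Dave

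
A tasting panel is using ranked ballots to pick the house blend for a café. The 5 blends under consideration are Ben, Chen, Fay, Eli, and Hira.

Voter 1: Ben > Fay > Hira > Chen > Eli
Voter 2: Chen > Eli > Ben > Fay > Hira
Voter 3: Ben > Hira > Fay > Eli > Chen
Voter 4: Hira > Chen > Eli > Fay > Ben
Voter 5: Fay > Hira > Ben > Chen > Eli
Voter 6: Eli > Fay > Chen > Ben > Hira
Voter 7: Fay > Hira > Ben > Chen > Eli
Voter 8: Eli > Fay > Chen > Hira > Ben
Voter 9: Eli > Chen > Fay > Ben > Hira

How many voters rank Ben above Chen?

4

Ballots ranking Ben above Chen: 4.
Ballots ranking Chen above Ben: 5.
So 4 of 9 voters prefer Ben to Chen.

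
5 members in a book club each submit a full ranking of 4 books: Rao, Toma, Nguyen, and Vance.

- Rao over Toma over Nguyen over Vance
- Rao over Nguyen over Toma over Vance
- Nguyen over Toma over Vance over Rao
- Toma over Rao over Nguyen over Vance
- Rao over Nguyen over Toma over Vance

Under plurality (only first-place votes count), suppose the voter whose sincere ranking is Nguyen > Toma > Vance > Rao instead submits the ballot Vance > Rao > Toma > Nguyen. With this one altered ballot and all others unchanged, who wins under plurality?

Rao

First-place totals with the altered ballot: Rao 3, Toma 1, Nguyen 0, Vance 1.
The winner is unchanged: still Rao.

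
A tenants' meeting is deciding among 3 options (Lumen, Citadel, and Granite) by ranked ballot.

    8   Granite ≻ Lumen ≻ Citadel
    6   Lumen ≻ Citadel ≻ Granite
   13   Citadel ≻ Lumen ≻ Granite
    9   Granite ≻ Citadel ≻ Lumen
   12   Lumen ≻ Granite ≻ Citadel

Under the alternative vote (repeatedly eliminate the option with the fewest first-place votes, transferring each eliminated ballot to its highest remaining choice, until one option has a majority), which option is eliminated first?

Citadel

Round 1: Lumen 18, Granite 17, Citadel 13. Citadel has the fewest and is eliminated.
Round 2: Lumen 31, Granite 17. Lumen has a majority.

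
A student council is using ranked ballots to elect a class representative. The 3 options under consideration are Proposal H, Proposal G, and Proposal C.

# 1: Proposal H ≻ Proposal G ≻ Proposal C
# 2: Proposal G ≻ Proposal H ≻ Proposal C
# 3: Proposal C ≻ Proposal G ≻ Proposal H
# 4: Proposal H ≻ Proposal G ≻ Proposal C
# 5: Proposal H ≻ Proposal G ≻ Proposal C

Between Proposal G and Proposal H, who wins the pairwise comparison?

Ballots ranking Proposal G above Proposal H: 2.
Ballots ranking Proposal H above Proposal G: 3.
Proposal H wins the head-to-head, 3–2.

Proposal H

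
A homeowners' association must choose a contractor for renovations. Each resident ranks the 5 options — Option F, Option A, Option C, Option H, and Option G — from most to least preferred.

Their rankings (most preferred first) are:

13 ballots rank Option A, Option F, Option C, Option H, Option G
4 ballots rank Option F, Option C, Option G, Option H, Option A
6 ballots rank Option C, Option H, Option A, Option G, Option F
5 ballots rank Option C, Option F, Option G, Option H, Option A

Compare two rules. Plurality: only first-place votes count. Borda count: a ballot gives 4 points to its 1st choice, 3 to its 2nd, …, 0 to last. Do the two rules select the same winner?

Plurality first-place counts: Option F 4, Option A 13, Option C 11, Option H 0, Option G 0 → Option A.
Borda totals: Option F 70, Option A 64, Option C 82, Option H 40, Option G 24 → Option C.
The two rules disagree: plurality picks Option A, Borda picks Option C.

No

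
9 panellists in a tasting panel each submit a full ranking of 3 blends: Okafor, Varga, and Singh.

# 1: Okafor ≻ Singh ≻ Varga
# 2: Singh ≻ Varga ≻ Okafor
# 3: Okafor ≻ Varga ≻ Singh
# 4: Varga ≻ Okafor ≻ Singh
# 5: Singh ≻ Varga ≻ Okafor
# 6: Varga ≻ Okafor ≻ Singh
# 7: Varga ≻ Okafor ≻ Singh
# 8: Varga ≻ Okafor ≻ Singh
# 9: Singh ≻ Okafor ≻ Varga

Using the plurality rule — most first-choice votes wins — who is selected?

Varga

First-place vote totals:
  Okafor: 2
  Varga: 4
  Singh: 3
Varga has the most first-place votes.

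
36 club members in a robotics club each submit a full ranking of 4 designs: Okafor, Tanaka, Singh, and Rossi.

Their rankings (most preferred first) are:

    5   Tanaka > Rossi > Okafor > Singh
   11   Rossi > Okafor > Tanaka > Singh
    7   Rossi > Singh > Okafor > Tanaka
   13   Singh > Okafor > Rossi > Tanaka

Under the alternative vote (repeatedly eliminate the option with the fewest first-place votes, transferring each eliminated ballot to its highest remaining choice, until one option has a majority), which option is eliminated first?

Round 1: Rossi 18, Singh 13, Tanaka 5, Okafor 0. Okafor has the fewest and is eliminated.
Round 2: Rossi 18, Singh 13, Tanaka 5. Tanaka has the fewest and is eliminated.
Round 3: Rossi 23, Singh 13. Rossi has a majority.

Okafor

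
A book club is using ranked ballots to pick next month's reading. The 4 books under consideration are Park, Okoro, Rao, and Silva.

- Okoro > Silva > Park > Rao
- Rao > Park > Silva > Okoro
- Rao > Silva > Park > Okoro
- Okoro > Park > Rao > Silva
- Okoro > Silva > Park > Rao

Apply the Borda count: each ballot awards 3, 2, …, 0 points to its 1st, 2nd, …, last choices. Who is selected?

Borda scores:
  Park: 1 + 2 + 1 + 2 + 1 = 7
  Okoro: 3 + 0 + 0 + 3 + 3 = 9
  Rao: 0 + 3 + 3 + 1 + 0 = 7
  Silva: 2 + 1 + 2 + 0 + 2 = 7
Okoro has the highest total.

Okoro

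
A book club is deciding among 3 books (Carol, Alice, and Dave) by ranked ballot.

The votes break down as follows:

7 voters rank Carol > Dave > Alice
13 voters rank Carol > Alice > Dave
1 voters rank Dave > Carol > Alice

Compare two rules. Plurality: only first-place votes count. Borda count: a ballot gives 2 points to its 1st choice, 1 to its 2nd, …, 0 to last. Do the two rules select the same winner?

Plurality first-place counts: Carol 20, Alice 0, Dave 1 → Carol.
Borda totals: Carol 41, Alice 13, Dave 9 → Carol.
The two rules agree on Carol.

Yes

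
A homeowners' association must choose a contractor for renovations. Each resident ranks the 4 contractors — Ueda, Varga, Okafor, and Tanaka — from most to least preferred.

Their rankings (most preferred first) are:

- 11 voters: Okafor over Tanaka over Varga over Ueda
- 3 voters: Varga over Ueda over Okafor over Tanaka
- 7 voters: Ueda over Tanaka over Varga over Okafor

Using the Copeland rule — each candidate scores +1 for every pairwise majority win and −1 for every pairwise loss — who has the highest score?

Pairwise results:
  Ueda vs Varga: Varga wins 14–7.
  Ueda vs Okafor: Okafor wins 11–10.
  Ueda vs Tanaka: Tanaka wins 11–10.
  Varga vs Okafor: Okafor wins 11–10.
  Varga vs Tanaka: Tanaka wins 18–3.
  Okafor vs Tanaka: Okafor wins 14–7.
Copeland scores (wins − losses):
  Ueda: 0 − 3 = -3
  Varga: 1 − 2 = -1
  Okafor: 3 − 0 = 3
  Tanaka: 2 − 1 = 1
Okafor has the best Copeland score.

Okafor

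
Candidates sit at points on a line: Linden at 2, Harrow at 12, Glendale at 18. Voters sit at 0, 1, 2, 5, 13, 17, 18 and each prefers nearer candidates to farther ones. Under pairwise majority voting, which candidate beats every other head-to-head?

Linden

With single-peaked preferences on a line, the Condorcet winner is the candidate closest to the median voter.
The median voter (position 5) is closest to Linden at 2.
Check: Linden vs Harrow — voters closer to Linden: 4 of 7.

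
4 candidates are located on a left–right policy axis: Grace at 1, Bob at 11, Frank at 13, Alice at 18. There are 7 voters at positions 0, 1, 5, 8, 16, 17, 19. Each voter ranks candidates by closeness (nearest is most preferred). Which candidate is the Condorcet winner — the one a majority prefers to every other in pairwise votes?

Bob

With single-peaked preferences on a line, the Condorcet winner is the candidate closest to the median voter.
The median voter (position 8) is closest to Bob at 11.
Check: Bob vs Grace — voters closer to Bob: 4 of 7.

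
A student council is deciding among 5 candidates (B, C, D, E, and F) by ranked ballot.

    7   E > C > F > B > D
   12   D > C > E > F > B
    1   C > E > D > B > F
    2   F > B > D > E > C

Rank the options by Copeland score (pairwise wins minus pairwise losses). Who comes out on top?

D

Pairwise results:
  B vs C: C wins 20–2.
  B vs D: D wins 13–9.
  B vs E: E wins 20–2.
  B vs F: F wins 21–1.
  C vs D: D wins 14–8.
  C vs E: C wins 13–9.
  C vs F: C wins 20–2.
  D vs E: D wins 14–8.
  D vs F: D wins 13–9.
  E vs F: E wins 20–2.
Copeland scores (wins − losses):
  B: 0 − 4 = -4
  C: 3 − 1 = 2
  D: 4 − 0 = 4
  E: 2 − 2 = 0
  F: 1 − 3 = -2
D has the best Copeland score.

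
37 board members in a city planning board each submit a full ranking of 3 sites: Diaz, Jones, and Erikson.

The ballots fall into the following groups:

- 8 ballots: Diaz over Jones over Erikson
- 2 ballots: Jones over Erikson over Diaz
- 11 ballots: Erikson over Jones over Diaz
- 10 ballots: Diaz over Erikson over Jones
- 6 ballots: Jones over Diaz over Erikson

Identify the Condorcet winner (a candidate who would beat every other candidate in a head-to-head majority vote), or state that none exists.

Head-to-head results (37 voters total):
Diaz vs Jones: Jones wins 19–18.
Diaz vs Erikson: Diaz wins 24–13.
Jones vs Erikson: Erikson wins 21–16.
No candidate beats all others: Diaz beats Erikson beats Jones beats Diaz, a majority cycle.

There is no Condorcet winner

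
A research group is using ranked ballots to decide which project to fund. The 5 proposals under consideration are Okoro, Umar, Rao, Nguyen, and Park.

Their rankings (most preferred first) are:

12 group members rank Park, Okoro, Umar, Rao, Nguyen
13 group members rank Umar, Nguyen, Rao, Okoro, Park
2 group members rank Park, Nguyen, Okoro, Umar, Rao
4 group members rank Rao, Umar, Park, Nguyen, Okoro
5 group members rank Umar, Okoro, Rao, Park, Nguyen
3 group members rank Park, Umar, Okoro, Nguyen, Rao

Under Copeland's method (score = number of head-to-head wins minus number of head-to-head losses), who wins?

Umar

Pairwise results:
  Okoro vs Umar: Umar wins 25–14.
  Okoro vs Rao: Okoro wins 22–17.
  Okoro vs Nguyen: Okoro wins 20–19.
  Okoro vs Park: Park wins 21–18.
  Umar vs Rao: Umar wins 35–4.
  Umar vs Nguyen: Umar wins 37–2.
  Umar vs Park: Umar wins 22–17.
  Rao vs Nguyen: Rao wins 21–18.
  Rao vs Park: Rao wins 22–17.
  Nguyen vs Park: Park wins 26–13.
Copeland scores (wins − losses):
  Okoro: 2 − 2 = 0
  Umar: 4 − 0 = 4
  Rao: 2 − 2 = 0
  Nguyen: 0 − 4 = -4
  Park: 2 − 2 = 0
Umar has the best Copeland score.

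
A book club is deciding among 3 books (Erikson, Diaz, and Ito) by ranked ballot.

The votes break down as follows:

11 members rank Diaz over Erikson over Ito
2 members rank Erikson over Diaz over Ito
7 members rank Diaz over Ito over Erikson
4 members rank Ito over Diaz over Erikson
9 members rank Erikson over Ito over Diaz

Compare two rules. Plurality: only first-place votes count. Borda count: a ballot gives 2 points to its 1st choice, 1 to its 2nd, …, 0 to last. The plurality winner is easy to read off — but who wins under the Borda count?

Diaz

Plurality first-place counts: Erikson 11, Diaz 18, Ito 4 → Diaz.
Borda totals: Erikson 33, Diaz 42, Ito 24 → Diaz.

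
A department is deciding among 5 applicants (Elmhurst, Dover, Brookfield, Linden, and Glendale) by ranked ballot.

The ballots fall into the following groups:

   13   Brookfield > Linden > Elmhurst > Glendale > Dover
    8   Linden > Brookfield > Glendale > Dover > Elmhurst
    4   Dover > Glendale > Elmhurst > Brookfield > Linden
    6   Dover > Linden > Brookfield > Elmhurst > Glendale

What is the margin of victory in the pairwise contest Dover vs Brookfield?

Ballots ranking Dover above Brookfield: 4+6 = 10.
Ballots ranking Brookfield above Dover: 13+8 = 21.
Brookfield wins 21–10, a margin of 11.

11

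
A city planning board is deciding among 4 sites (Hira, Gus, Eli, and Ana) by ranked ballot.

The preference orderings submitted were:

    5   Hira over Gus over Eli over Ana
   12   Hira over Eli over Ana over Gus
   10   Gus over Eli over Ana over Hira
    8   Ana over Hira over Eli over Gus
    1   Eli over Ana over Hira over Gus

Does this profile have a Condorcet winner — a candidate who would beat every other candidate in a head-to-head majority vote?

No

Head-to-head results (36 voters total):
Hira vs Gus: Hira wins 26–10.
Hira vs Eli: Hira wins 25–11.
Hira vs Ana: Ana wins 19–17.
Gus vs Eli: Eli wins 21–15.
Gus vs Ana: Ana wins 21–15.
Eli vs Ana: Eli wins 28–8.
No candidate beats all others: Hira beats Eli beats Ana beats Hira, a majority cycle.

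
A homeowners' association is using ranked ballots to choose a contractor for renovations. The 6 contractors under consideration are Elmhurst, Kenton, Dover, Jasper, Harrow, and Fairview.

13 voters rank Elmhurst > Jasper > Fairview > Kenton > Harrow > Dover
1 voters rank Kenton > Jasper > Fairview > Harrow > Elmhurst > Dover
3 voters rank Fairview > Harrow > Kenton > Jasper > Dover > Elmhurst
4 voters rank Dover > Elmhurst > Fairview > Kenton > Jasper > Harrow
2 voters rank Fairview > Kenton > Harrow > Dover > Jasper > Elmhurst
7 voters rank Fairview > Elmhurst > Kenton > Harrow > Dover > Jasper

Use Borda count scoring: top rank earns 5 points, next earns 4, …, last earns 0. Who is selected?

Fairview

Borda scores:
  Elmhurst: 13·5 + 1 + 3·0 + 4·4 + 2·0 + 7·4 = 110
  Kenton: 13·2 + 5 + 3·3 + 4·2 + 2·4 + 7·3 = 77
  Dover: 13·0 + 0 + 3·1 + 4·5 + 2·2 + 7·1 = 34
  Jasper: 13·4 + 4 + 3·2 + 4·1 + 2·1 + 7·0 = 68
  Harrow: 13·1 + 2 + 3·4 + 4·0 + 2·3 + 7·2 = 47
  Fairview: 13·3 + 3 + 3·5 + 4·3 + 2·5 + 7·5 = 114
Fairview has the highest total.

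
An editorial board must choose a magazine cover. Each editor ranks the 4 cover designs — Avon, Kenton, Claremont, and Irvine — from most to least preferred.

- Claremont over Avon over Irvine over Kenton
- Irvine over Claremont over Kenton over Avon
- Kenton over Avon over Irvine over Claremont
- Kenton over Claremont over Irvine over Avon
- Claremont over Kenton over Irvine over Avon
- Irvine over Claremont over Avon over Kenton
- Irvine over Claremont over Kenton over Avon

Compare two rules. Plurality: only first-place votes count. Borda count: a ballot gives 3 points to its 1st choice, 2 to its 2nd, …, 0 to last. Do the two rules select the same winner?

Plurality first-place counts: Avon 0, Kenton 2, Claremont 2, Irvine 3 → Irvine.
Borda totals: Avon 5, Kenton 10, Claremont 14, Irvine 13 → Claremont.
The two rules disagree: plurality picks Irvine, Borda picks Claremont.

No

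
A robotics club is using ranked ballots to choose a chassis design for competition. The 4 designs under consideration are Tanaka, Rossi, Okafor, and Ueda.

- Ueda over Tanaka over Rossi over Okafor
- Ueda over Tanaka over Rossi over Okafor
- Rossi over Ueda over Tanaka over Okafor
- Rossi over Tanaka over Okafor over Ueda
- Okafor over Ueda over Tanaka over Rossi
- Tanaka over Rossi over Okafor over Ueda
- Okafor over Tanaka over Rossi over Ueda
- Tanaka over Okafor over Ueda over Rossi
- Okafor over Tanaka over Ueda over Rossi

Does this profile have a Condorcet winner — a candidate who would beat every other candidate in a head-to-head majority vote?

Yes

Head-to-head results (9 voters total):
Tanaka vs Rossi: Tanaka wins 7–2.
Tanaka vs Okafor: Tanaka wins 6–3.
Tanaka vs Ueda: Tanaka wins 5–4.
Rossi vs Okafor: Rossi wins 5–4.
Rossi vs Ueda: Ueda wins 5–4.
Okafor vs Ueda: Okafor wins 6–3.
Tanaka beats each rival — Rossi (7–2), Okafor (6–3), Ueda (5–4) — so Tanaka is the Condorcet winner.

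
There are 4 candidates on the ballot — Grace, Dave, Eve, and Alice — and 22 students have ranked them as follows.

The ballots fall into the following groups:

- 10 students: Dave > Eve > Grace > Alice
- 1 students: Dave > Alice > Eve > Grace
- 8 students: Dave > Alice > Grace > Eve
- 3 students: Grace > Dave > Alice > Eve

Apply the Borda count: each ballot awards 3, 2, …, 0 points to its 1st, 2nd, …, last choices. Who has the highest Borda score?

Borda scores:
  Grace: 10·1 + 0 + 8·1 + 3·3 = 27
  Dave: 10·3 + 3 + 8·3 + 3·2 = 63
  Eve: 10·2 + 1 + 8·0 + 3·0 = 21
  Alice: 10·0 + 2 + 8·2 + 3·1 = 21
Dave has the highest total.

Dave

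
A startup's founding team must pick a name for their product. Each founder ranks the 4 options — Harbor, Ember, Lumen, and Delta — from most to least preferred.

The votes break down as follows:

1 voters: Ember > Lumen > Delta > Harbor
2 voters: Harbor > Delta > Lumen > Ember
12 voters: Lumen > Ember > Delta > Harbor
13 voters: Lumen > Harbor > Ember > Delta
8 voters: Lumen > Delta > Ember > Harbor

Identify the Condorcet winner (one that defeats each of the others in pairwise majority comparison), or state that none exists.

Head-to-head results (36 voters total):
Harbor vs Ember: Ember wins 21–15.
Harbor vs Lumen: Lumen wins 34–2.
Harbor vs Delta: Delta wins 21–15.
Ember vs Lumen: Lumen wins 35–1.
Ember vs Delta: Ember wins 26–10.
Lumen vs Delta: Lumen wins 34–2.
Lumen beats each rival — Harbor (34–2), Ember (35–1), Delta (34–2) — so Lumen is the Condorcet winner.

Lumen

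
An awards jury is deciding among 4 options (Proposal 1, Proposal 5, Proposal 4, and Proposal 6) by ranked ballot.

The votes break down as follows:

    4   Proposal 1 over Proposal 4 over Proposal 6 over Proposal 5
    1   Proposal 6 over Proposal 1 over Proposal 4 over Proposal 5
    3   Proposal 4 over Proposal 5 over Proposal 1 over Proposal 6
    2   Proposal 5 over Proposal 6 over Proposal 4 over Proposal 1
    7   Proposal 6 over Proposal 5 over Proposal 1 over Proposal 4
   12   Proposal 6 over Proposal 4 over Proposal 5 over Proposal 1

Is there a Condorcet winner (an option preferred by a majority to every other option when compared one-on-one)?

Yes

Head-to-head results (29 voters total):
Proposal 1 vs Proposal 5: Proposal 5 wins 24–5.
Proposal 1 vs Proposal 4: Proposal 4 wins 17–12.
Proposal 1 vs Proposal 6: Proposal 6 wins 22–7.
Proposal 5 vs Proposal 4: Proposal 4 wins 20–9.
Proposal 5 vs Proposal 6: Proposal 6 wins 24–5.
Proposal 4 vs Proposal 6: Proposal 6 wins 22–7.
Proposal 6 beats each rival — Proposal 1 (22–7), Proposal 5 (24–5), Proposal 4 (22–7) — so Proposal 6 is the Condorcet winner.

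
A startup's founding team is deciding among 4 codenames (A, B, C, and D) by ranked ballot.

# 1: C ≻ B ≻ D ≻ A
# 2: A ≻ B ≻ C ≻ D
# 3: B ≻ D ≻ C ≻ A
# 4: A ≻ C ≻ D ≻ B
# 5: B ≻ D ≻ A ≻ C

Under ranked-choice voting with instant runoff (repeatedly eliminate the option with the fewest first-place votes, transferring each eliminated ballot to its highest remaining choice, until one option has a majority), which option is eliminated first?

Round 1: A 2, B 2, C 1, D 0. D has the fewest and is eliminated.
Round 2: A 2, B 2, C 1. C has the fewest and is eliminated.
Round 3: B 3, A 2. B has a majority.

D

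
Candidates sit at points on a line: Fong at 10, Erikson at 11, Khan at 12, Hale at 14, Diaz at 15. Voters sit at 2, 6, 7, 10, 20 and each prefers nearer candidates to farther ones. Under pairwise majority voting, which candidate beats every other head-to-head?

With single-peaked preferences on a line, the Condorcet winner is the candidate closest to the median voter.
The median voter (position 7) is closest to Fong at 10.
Check: Fong vs Hale — voters closer to Fong: 4 of 5.

Fong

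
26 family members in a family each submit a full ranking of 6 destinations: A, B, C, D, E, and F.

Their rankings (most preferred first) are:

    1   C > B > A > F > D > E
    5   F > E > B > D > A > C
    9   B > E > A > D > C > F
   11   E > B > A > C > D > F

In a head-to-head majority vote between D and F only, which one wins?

Ballots ranking D above F: 9+11 = 20.
Ballots ranking F above D: 1+5 = 6.
D wins the head-to-head, 20–6.

D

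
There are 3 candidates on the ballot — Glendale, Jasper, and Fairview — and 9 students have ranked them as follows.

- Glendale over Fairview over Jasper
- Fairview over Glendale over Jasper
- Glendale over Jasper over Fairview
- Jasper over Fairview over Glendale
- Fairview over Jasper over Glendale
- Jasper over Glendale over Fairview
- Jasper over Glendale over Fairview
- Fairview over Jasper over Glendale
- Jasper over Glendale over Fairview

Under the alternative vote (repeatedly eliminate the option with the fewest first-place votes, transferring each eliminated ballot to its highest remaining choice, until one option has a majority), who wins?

Jasper

Round 1: Jasper 4, Fairview 3, Glendale 2. Glendale has the fewest and is eliminated.
Round 2: Jasper 5, Fairview 4. Jasper has a majority.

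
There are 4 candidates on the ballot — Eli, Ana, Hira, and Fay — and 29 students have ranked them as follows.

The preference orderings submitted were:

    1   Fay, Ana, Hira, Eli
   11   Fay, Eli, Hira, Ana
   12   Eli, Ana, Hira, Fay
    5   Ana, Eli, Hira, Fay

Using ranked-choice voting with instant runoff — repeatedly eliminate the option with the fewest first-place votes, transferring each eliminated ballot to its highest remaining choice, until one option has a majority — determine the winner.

Round 1: Eli 12, Fay 12, Ana 5, Hira 0. Hira has the fewest and is eliminated.
Round 2: Eli 12, Fay 12, Ana 5. Ana has the fewest and is eliminated.
Round 3: Eli 17, Fay 12. Eli has a majority.

Eli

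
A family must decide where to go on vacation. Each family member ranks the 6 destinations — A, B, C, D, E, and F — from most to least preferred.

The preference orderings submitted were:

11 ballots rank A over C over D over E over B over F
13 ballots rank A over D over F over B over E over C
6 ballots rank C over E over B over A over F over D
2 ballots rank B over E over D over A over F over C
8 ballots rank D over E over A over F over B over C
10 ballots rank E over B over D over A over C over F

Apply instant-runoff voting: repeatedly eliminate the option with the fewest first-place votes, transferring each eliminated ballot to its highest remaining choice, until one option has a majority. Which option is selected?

E

Round 1: A 24, E 10, D 8, C 6, B 2, F 0. F has the fewest and is eliminated.
Round 2: A 24, E 10, D 8, C 6, B 2. B has the fewest and is eliminated.
Round 3: A 24, E 12, D 8, C 6. C has the fewest and is eliminated.
Round 4: A 24, E 18, D 8. D has the fewest and is eliminated.
Round 5: E 26, A 24. E has a majority.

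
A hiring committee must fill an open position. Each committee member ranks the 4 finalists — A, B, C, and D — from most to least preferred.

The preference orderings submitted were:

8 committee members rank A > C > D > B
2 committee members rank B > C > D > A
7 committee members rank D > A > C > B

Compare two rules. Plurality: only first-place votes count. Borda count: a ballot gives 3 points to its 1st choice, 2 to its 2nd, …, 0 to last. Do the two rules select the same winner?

Yes

Plurality first-place counts: A 8, B 2, C 0, D 7 → A.
Borda totals: A 38, B 6, C 27, D 31 → A.
The two rules agree on A.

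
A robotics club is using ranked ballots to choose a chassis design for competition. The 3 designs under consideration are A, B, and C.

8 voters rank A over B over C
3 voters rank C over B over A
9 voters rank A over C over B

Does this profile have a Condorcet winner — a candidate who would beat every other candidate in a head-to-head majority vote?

Head-to-head results (20 voters total):
A vs B: A wins 17–3.
A vs C: A wins 17–3.
B vs C: C wins 12–8.
A beats each rival — B (17–3), C (17–3) — so A is the Condorcet winner.

Yes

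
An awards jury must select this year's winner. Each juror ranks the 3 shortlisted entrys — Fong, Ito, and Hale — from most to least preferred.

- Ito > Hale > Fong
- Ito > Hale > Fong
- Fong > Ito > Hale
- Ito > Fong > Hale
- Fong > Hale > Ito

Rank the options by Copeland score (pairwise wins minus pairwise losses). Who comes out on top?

Ito

Pairwise results:
  Fong vs Ito: Ito wins 3–2.
  Fong vs Hale: Fong wins 3–2.
  Ito vs Hale: Ito wins 4–1.
Copeland scores (wins − losses):
  Fong: 1 − 1 = 0
  Ito: 2 − 0 = 2
  Hale: 0 − 2 = -2
Ito has the best Copeland score.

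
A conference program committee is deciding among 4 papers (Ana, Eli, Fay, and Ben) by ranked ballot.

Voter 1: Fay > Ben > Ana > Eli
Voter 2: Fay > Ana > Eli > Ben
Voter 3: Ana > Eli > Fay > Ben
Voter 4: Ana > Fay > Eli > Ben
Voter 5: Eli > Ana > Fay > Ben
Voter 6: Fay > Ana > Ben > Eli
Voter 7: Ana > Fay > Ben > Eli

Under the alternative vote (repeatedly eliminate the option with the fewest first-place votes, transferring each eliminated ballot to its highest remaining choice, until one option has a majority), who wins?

Round 1: Ana 3, Fay 3, Eli 1, Ben 0. Ben has the fewest and is eliminated.
Round 2: Ana 3, Fay 3, Eli 1. Eli has the fewest and is eliminated.
Round 3: Ana 4, Fay 3. Ana has a majority.

Ana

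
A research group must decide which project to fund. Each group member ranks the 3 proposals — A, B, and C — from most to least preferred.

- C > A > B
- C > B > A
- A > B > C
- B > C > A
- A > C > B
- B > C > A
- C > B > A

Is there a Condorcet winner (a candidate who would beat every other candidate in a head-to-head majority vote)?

Head-to-head results (7 voters total):
A vs B: B wins 4–3.
A vs C: C wins 5–2.
B vs C: C wins 4–3.
C beats each rival — A (5–2), B (4–3) — so C is the Condorcet winner.

Yes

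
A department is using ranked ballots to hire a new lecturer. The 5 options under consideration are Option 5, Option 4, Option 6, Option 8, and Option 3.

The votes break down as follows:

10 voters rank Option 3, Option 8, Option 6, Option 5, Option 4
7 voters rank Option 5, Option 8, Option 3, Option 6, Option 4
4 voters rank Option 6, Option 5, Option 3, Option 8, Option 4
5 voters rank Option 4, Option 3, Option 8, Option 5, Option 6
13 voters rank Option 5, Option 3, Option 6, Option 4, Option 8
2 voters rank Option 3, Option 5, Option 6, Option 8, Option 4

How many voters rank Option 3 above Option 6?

Ballots ranking Option 3 above Option 6: 10+7+5+13+2 = 37.
Ballots ranking Option 6 above Option 3: 4.
So 37 of 41 voters prefer Option 3 to Option 6.

37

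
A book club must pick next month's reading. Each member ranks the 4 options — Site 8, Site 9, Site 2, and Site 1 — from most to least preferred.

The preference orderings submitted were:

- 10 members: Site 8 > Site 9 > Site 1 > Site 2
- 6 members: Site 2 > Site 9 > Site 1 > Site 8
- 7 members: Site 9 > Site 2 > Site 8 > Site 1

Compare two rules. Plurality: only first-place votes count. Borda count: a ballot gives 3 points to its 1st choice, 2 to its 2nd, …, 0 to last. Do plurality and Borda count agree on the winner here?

Plurality first-place counts: Site 8 10, Site 9 7, Site 2 6, Site 1 0 → Site 8.
Borda totals: Site 8 37, Site 9 53, Site 2 32, Site 1 16 → Site 9.
The two rules disagree: plurality picks Site 8, Borda picks Site 9.

No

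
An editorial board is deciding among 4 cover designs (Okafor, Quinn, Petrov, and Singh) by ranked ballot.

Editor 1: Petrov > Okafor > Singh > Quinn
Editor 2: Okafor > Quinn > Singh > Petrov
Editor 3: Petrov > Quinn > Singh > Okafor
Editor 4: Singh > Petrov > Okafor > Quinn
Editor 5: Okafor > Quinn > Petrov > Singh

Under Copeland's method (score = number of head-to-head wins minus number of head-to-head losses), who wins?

Petrov

Pairwise results:
  Okafor vs Quinn: Okafor wins 4–1.
  Okafor vs Petrov: Petrov wins 3–2.
  Okafor vs Singh: Okafor wins 3–2.
  Quinn vs Petrov: Petrov wins 3–2.
  Quinn vs Singh: Quinn wins 3–2.
  Petrov vs Singh: Petrov wins 3–2.
Copeland scores (wins − losses):
  Okafor: 2 − 1 = 1
  Quinn: 1 − 2 = -1
  Petrov: 3 − 0 = 3
  Singh: 0 − 3 = -3
Petrov has the best Copeland score.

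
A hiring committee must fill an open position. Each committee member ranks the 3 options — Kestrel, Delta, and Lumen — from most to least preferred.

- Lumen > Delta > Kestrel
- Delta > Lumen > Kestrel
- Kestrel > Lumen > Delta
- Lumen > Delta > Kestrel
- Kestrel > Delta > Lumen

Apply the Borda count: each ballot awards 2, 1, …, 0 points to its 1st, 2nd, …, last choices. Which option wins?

Borda scores:
  Kestrel: 0 + 0 + 2 + 0 + 2 = 4
  Delta: 1 + 2 + 0 + 1 + 1 = 5
  Lumen: 2 + 1 + 1 + 2 + 0 = 6
Lumen has the highest total.

Lumen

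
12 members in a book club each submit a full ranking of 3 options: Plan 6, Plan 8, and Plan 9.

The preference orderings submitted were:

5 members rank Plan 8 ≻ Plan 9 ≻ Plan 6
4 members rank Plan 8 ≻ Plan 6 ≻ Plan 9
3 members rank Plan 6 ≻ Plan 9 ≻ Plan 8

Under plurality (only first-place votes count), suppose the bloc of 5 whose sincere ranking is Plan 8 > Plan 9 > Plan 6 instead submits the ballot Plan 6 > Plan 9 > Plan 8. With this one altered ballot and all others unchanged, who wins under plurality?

Plan 6

First-place totals with the altered ballot: Plan 6 8, Plan 8 4, Plan 9 0.
The switch changes the winner from Plan 8 to Plan 6.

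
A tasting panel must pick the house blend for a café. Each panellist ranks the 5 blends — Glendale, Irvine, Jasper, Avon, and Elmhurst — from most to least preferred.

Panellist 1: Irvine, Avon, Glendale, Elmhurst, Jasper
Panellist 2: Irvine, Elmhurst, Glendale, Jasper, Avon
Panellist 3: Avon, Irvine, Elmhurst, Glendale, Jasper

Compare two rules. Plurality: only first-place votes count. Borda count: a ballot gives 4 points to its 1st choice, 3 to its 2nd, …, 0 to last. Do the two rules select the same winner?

Yes

Plurality first-place counts: Glendale 0, Irvine 2, Jasper 0, Avon 1, Elmhurst 0 → Irvine.
Borda totals: Glendale 5, Irvine 11, Jasper 1, Avon 7, Elmhurst 6 → Irvine.
The two rules agree on Irvine.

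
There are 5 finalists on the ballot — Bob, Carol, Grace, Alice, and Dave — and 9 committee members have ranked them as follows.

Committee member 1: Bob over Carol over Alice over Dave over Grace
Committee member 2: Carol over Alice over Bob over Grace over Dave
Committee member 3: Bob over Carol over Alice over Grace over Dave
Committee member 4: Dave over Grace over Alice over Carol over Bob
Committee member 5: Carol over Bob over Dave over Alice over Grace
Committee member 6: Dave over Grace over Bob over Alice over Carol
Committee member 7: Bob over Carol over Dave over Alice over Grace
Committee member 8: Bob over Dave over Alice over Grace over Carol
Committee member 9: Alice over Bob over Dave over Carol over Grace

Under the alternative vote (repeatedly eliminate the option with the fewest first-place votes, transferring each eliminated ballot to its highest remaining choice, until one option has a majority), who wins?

Bob

Round 1: Bob 4, Carol 2, Dave 2, Alice 1, Grace 0. Grace has the fewest and is eliminated.
Round 2: Bob 4, Carol 2, Dave 2, Alice 1. Alice has the fewest and is eliminated.
Round 3: Bob 5, Carol 2, Dave 2. Bob has a majority.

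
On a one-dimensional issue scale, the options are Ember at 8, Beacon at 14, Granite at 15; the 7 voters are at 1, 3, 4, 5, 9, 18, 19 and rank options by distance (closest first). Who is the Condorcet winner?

Ember

With single-peaked preferences on a line, the Condorcet winner is the candidate closest to the median voter.
The median voter (position 5) is closest to Ember at 8.
Check: Ember vs Beacon — voters closer to Ember: 5 of 7.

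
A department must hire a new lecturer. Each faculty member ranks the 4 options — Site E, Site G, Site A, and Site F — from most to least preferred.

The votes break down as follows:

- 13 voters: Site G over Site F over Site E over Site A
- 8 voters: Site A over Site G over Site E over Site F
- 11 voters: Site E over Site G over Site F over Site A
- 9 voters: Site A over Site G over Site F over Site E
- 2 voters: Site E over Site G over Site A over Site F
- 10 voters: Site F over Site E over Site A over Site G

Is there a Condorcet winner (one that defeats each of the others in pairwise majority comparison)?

No

Head-to-head results (53 voters total):
Site E vs Site G: Site G wins 30–23.
Site E vs Site A: Site E wins 36–17.
Site E vs Site F: Site F wins 32–21.
Site G vs Site A: Site A wins 27–26.
Site G vs Site F: Site G wins 43–10.
Site A vs Site F: Site F wins 34–19.
No candidate beats all others: Site E beats Site A beats Site G beats Site E, a majority cycle.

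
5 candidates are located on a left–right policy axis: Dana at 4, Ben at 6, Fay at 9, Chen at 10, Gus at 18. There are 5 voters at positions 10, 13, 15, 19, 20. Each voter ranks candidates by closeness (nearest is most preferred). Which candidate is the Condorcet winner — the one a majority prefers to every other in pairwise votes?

Gus

With single-peaked preferences on a line, the Condorcet winner is the candidate closest to the median voter.
The median voter (position 15) is closest to Gus at 18.
Check: Gus vs Ben — voters closer to Gus: 4 of 5.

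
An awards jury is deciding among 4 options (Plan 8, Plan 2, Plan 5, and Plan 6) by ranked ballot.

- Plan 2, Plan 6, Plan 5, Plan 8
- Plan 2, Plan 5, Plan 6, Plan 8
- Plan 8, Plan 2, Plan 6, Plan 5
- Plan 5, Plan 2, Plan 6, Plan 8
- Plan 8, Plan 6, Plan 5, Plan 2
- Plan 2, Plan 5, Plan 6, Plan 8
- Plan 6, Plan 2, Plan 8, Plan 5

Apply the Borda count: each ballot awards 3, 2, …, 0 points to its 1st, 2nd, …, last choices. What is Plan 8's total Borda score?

7

Borda scores:
  Plan 8: 0 + 0 + 3 + 0 + 3 + 0 + 1 = 7
  Plan 2: 3 + 3 + 2 + 2 + 0 + 3 + 2 = 15
  Plan 5: 1 + 2 + 0 + 3 + 1 + 2 + 0 = 9
  Plan 6: 2 + 1 + 1 + 1 + 2 + 1 + 3 = 11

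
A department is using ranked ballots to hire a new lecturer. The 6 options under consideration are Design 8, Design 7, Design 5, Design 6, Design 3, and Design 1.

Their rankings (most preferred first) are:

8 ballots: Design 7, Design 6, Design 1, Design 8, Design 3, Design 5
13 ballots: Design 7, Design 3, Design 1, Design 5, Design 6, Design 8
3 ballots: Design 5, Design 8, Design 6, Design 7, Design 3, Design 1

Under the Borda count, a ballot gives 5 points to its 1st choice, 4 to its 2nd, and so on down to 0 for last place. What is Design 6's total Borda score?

Borda scores:
  Design 8: 8·2 + 13·0 + 3·4 = 28
  Design 7: 8·5 + 13·5 + 3·2 = 111
  Design 5: 8·0 + 13·2 + 3·5 = 41
  Design 6: 8·4 + 13·1 + 3·3 = 54
  Design 3: 8·1 + 13·4 + 3·1 = 63
  Design 1: 8·3 + 13·3 + 3·0 = 63

54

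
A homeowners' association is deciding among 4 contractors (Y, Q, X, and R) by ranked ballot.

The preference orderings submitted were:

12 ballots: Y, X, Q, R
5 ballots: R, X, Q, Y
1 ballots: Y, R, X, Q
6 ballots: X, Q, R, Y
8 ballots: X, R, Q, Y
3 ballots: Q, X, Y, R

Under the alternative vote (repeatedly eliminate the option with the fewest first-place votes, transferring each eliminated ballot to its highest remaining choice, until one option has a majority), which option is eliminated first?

Q

Round 1: X 14, Y 13, R 5, Q 3. Q has the fewest and is eliminated.
Round 2: X 17, Y 13, R 5. R has the fewest and is eliminated.
Round 3: X 22, Y 13. X has a majority.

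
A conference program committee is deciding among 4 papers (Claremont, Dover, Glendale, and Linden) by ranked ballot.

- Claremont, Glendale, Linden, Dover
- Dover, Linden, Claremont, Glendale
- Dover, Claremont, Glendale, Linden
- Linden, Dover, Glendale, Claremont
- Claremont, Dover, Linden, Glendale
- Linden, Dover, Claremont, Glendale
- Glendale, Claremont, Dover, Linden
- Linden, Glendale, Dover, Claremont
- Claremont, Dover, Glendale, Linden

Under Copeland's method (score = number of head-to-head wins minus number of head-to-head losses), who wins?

Pairwise results:
  Claremont vs Dover: Dover wins 5–4.
  Claremont vs Glendale: Claremont wins 6–3.
  Claremont vs Linden: Claremont wins 5–4.
  Dover vs Glendale: Dover wins 6–3.
  Dover vs Linden: Dover wins 5–4.
  Glendale vs Linden: Linden wins 5–4.
Copeland scores (wins − losses):
  Claremont: 2 − 1 = 1
  Dover: 3 − 0 = 3
  Glendale: 0 − 3 = -3
  Linden: 1 − 2 = -1
Dover has the best Copeland score.

Dover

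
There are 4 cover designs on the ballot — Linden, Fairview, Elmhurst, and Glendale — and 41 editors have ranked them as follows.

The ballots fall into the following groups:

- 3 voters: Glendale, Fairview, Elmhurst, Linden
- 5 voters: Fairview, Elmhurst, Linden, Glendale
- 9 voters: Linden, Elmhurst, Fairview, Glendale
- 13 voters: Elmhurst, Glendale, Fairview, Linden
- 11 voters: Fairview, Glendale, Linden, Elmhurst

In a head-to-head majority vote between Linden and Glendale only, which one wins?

Ballots ranking Linden above Glendale: 5+9 = 14.
Ballots ranking Glendale above Linden: 3+13+11 = 27.
Glendale wins the head-to-head, 27–14.

Glendale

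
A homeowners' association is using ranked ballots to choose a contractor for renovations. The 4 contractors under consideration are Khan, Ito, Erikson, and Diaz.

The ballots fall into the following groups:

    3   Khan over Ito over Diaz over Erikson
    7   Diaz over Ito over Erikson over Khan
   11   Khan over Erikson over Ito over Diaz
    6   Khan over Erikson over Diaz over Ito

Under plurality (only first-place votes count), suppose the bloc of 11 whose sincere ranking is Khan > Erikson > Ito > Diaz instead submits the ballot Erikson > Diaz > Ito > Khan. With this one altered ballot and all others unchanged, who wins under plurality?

First-place totals with the altered ballot: Khan 9, Ito 0, Erikson 11, Diaz 7.
The switch changes the winner from Khan to Erikson.

Erikson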